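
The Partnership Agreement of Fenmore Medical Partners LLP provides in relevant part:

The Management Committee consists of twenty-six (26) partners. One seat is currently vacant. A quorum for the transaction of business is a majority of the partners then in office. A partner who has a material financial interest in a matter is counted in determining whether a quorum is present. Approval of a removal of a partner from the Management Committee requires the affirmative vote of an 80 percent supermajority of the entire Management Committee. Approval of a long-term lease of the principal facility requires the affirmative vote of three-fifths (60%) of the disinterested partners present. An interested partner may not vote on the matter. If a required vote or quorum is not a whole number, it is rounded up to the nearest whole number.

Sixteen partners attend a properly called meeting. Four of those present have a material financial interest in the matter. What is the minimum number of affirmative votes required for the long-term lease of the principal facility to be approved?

8

The long-term lease of the principal facility requires three-fifths of the disinterested partners present (16 − 4 = 12).
3/5 of 12 = 7.20, rounded up to 8.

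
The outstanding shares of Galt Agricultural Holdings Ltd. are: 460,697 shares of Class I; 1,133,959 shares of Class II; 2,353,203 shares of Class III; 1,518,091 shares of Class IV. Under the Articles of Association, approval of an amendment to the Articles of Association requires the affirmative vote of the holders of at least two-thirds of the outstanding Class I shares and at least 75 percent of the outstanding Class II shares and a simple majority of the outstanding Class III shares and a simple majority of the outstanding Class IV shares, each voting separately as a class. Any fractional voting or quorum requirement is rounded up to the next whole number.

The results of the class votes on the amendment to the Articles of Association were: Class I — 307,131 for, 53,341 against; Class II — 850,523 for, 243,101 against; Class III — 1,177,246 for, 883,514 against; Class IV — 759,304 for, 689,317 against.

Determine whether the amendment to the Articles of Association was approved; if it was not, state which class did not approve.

Not approved — the Class I shares did not give the required vote.

Class I: 2/3 of 460697 = 307131.33, rounded up to 307132; 307,132 required, 307,131 in favor — not approved.
Class II: 3/4 of 1133959 = 850469.25, rounded up to 850470; 850,470 required, 850,523 in favor — approved.
Class III: a majority of 2353203 is 1176602; 1,176,602 required, 1,177,246 in favor — approved.
Class IV: a majority of 1518091 is 759046; 759,046 required, 759,304 in favor — approved.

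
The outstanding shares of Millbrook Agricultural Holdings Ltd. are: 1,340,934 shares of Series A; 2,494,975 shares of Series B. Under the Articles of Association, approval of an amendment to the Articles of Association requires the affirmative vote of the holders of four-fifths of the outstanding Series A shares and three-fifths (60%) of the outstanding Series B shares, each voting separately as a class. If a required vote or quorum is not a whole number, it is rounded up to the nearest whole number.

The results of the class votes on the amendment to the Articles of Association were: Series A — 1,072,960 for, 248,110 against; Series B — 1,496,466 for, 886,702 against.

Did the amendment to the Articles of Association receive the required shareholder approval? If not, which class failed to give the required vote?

Not approved — the Series B shares did not give the required vote.

Series A: 4/5 of 1340934 = 1072747.20, rounded up to 1072748; 1,072,748 required, 1,072,960 in favor — approved.
Series B: 3/5 of 2494975 = 1496985; 1,496,985 required, 1,496,466 in favor — not approved.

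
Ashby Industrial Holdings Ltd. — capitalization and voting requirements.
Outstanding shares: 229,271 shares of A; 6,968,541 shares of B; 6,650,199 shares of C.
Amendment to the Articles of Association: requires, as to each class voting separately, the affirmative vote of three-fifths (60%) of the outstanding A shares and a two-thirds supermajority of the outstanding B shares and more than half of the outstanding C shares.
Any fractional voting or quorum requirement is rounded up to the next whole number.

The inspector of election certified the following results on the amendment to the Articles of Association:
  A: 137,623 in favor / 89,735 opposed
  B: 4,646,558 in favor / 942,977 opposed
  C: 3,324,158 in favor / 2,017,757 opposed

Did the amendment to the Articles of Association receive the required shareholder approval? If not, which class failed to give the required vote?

A: 3/5 of 229271 = 137562.60, rounded up to 137563; 137,563 required, 137,623 in favor — approved.
B: 2/3 of 6968541 = 4645694; 4,645,694 required, 4,646,558 in favor — approved.
C: a majority of 6650199 is 3325100; 3,325,100 required, 3,324,158 in favor — not approved.

Not approved — the C shares did not give the required vote.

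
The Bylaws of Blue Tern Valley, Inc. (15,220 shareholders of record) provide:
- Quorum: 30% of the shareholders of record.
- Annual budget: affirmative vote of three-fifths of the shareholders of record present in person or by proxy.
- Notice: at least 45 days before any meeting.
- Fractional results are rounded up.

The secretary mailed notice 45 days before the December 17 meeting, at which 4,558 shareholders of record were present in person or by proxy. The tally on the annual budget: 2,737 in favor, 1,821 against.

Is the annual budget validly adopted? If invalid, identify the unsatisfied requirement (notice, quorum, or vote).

Invalid — quorum requirement not satisfied.

Notice: 45 days given; 45 required. Satisfied.
Quorum: 30% of 15,220 = 4,566; 4,558 present. Not satisfied.
Vote: requires three-fifths of those present (4,558); 3/5 of 4558 = 2734.80, rounded up to 2735, so 2,735 needed; 2,737 in favor. Satisfied.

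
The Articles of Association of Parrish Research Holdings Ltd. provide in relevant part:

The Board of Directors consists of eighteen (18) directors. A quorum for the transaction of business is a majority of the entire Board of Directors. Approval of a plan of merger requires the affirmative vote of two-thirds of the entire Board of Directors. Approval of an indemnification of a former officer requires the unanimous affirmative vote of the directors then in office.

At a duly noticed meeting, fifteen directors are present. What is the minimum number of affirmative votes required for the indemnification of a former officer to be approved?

18

The indemnification of a former officer requires the unanimous vote of the directors then in office (18).
Unanimous means all 18.
(Only 15 can vote, so the indemnification of a former officer cannot pass at this meeting, but the required vote is still 18.)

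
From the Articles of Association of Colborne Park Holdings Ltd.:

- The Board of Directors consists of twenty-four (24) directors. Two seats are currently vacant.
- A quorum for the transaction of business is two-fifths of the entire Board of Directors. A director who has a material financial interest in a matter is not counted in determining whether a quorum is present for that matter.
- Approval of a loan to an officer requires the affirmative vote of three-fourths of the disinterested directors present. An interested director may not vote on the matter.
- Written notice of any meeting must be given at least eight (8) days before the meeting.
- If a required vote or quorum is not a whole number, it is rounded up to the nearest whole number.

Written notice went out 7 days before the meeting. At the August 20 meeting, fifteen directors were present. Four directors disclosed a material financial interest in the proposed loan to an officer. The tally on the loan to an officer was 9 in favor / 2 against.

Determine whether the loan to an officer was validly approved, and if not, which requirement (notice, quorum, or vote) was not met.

Invalid — notice requirement not satisfied.

Notice: 7 days given; 8 required (7 < 8). Not satisfied.
Quorum: 15 present, but the 4 interested directors do not count, leaving 11. Quorum is 10. Satisfied.
Vote: the loan to an officer requires three-fourths of the disinterested directors present (15 − 4 = 11). 3/4 of 11 = 8.25, rounded up to 9, so 9 affirmative votes are needed; 9 voted in favor. Satisfied.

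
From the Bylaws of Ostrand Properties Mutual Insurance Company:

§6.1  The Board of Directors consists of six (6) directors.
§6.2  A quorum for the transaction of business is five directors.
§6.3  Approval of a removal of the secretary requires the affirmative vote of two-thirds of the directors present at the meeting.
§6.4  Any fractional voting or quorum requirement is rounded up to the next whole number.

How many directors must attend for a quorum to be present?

5

The quorum is fixed at 5.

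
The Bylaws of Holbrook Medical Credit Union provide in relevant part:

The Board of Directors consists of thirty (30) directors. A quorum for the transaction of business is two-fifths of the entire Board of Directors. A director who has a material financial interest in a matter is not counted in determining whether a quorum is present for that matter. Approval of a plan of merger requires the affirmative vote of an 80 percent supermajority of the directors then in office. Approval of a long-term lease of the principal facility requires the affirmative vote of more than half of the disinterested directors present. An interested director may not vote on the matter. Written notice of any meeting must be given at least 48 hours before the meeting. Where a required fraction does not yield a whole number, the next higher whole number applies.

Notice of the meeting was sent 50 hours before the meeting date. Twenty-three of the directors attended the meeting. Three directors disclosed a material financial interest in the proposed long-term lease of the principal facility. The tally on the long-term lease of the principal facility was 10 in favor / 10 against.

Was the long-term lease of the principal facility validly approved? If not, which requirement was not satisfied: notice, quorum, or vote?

Notice: 50 hours given; 48 required (50 ≥ 48). Satisfied.
Quorum: 23 present, but the 3 interested directors do not count, leaving 20. Quorum is 12. Satisfied.
Vote: the long-term lease of the principal facility requires a majority of the disinterested directors present (23 − 3 = 20). A majority of 20 is 11, so 11 affirmative votes are needed; 10 voted in favor. Not satisfied.

Invalid — vote requirement not satisfied.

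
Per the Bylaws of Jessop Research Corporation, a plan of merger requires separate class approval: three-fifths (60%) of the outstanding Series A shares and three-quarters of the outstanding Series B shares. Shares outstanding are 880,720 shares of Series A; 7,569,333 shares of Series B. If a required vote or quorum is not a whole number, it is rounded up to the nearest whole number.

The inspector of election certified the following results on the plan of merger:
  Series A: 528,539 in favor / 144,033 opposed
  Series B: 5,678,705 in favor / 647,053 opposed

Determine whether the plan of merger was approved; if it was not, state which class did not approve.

Approved — every class gave the required vote.

Series A: 3/5 of 880720 = 528432; 528,432 required, 528,539 in favor — approved.
Series B: 3/4 of 7569333 = 5676999.75, rounded up to 5677000; 5,677,000 required, 5,678,705 in favor — approved.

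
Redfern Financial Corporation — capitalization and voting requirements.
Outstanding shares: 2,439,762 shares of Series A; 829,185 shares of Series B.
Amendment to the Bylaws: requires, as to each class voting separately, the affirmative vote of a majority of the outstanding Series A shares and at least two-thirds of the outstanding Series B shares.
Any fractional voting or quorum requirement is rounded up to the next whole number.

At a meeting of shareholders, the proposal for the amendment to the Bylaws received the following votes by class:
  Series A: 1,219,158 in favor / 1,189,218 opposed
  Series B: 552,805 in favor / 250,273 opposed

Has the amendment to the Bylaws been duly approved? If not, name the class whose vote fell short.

Not approved — the Series A shares did not give the required vote.

Series A: a majority of 2439762 is 1219882; 1,219,882 required, 1,219,158 in favor — not approved.
Series B: 2/3 of 829185 = 552790; 552,790 required, 552,805 in favor — approved.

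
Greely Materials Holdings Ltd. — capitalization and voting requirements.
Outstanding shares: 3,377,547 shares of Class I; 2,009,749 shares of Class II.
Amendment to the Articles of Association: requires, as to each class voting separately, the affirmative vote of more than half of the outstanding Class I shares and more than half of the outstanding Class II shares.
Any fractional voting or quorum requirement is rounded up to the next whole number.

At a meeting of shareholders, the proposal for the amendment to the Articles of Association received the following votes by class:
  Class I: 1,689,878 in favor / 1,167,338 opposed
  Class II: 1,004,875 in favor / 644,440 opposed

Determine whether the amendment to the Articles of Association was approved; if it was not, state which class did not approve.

Approved — every class gave the required vote.

Class I: a majority of 3377547 is 1688774; 1,688,774 required, 1,689,878 in favor — approved.
Class II: a majority of 2009749 is 1004875; 1,004,875 required, 1,004,875 in favor — approved.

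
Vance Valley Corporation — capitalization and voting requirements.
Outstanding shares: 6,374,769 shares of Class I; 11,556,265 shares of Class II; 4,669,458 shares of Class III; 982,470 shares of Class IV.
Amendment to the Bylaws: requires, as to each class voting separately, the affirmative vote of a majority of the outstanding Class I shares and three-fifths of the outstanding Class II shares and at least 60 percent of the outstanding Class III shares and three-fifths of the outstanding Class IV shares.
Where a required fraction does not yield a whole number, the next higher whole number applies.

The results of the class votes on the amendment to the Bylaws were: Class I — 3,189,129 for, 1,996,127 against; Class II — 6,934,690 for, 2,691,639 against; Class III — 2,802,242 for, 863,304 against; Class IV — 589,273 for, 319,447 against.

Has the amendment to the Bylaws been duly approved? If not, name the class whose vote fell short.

Class I: a majority of 6374769 is 3187385; 3,187,385 required, 3,189,129 in favor — approved.
Class II: 3/5 of 11556265 = 6933759; 6,933,759 required, 6,934,690 in favor — approved.
Class III: 3/5 of 4669458 = 2801674.80, rounded up to 2801675; 2,801,675 required, 2,802,242 in favor — approved.
Class IV: 3/5 of 982470 = 589482; 589,482 required, 589,273 in favor — not approved.

Not approved — the Class IV shares did not give the required vote.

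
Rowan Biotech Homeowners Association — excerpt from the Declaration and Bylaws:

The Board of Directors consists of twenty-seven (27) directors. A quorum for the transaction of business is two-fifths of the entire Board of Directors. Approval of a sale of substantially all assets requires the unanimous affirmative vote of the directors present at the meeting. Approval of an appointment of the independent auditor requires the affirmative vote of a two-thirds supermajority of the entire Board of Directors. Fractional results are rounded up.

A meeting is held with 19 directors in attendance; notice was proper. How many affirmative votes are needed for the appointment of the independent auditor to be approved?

The appointment of the independent auditor requires two-thirds of the entire Board of Directors (27).
2/3 of 27 = 18.

18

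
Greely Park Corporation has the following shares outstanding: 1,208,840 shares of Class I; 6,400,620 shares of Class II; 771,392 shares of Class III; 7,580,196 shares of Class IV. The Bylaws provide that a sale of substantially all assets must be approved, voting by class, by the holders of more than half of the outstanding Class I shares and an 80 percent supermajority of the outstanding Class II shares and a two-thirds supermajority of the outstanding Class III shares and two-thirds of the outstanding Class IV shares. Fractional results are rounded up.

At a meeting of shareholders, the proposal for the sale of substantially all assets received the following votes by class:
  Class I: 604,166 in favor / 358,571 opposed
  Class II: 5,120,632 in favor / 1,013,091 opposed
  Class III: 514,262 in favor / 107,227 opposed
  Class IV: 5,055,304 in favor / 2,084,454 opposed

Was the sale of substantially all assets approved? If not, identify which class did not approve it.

Class I: a majority of 1208840 is 604421; 604,421 required, 604,166 in favor — not approved.
Class II: 4/5 of 6400620 = 5120496; 5,120,496 required, 5,120,632 in favor — approved.
Class III: 2/3 of 771392 = 514261.33, rounded up to 514262; 514,262 required, 514,262 in favor — approved.
Class IV: 2/3 of 7580196 = 5053464; 5,053,464 required, 5,055,304 in favor — approved.

Not approved — the Class I shares did not give the required vote.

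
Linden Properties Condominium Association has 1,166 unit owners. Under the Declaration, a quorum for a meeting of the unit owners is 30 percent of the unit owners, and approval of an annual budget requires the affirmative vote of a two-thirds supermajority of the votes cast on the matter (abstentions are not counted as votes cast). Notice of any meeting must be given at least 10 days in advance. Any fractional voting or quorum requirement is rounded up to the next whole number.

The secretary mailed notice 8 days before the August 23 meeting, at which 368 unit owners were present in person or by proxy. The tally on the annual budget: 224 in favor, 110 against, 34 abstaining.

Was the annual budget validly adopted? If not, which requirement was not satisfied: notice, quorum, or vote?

Notice: 8 days given; 10 required. Not satisfied.
Quorum: 30% of 1,166 = 349.80, rounded up to 350; 368 present. Satisfied.
Vote: requires two-thirds of the votes cast (368 − 34 abstaining = 334); 2/3 of 334 = 222.67, rounded up to 223, so 223 needed; 224 in favor. Satisfied.

Invalid — notice requirement not satisfied.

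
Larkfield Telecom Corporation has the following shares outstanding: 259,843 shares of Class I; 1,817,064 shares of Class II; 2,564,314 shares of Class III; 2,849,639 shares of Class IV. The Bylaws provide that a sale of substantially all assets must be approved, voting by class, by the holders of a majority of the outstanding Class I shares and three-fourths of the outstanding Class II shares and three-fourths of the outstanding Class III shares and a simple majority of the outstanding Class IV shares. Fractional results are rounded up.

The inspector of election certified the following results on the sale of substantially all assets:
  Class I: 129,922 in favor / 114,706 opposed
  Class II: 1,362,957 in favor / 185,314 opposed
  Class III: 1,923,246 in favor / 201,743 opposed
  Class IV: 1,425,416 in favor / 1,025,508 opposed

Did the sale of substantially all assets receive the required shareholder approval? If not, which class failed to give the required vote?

Approved — every class gave the required vote.

Class I: a majority of 259843 is 129922; 129,922 required, 129,922 in favor — approved.
Class II: 3/4 of 1817064 = 1362798; 1,362,798 required, 1,362,957 in favor — approved.
Class III: 3/4 of 2564314 = 1923235.50, rounded up to 1923236; 1,923,236 required, 1,923,246 in favor — approved.
Class IV: a majority of 2849639 is 1424820; 1,424,820 required, 1,425,416 in favor — approved.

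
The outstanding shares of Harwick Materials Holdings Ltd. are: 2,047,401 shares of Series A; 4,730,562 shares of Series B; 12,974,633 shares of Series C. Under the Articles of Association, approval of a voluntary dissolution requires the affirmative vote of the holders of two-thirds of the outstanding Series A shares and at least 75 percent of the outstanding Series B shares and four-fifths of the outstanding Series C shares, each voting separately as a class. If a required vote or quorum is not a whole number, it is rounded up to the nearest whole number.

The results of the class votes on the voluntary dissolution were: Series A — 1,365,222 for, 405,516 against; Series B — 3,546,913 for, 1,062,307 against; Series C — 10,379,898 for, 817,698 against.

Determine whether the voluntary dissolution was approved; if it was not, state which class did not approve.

Not approved — the Series B shares did not give the required vote.

Series A: 2/3 of 2047401 = 1364934; 1,364,934 required, 1,365,222 in favor — approved.
Series B: 3/4 of 4730562 = 3547921.50, rounded up to 3547922; 3,547,922 required, 3,546,913 in favor — not approved.
Series C: 4/5 of 12974633 = 10379706.40, rounded up to 10379707; 10,379,707 required, 10,379,898 in favor — approved.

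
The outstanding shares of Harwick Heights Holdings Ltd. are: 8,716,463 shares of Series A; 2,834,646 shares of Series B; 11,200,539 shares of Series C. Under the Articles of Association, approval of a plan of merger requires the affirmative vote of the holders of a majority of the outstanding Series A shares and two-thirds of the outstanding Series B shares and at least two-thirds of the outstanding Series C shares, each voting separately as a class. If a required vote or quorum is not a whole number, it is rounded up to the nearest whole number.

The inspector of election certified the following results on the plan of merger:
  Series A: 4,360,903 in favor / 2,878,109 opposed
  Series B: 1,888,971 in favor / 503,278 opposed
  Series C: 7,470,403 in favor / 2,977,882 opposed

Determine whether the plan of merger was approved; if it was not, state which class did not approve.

Series A: a majority of 8716463 is 4358232; 4,358,232 required, 4,360,903 in favor — approved.
Series B: 2/3 of 2834646 = 1889764; 1,889,764 required, 1,888,971 in favor — not approved.
Series C: 2/3 of 11200539 = 7467026; 7,467,026 required, 7,470,403 in favor — approved.

Not approved — the Series B shares did not give the required vote.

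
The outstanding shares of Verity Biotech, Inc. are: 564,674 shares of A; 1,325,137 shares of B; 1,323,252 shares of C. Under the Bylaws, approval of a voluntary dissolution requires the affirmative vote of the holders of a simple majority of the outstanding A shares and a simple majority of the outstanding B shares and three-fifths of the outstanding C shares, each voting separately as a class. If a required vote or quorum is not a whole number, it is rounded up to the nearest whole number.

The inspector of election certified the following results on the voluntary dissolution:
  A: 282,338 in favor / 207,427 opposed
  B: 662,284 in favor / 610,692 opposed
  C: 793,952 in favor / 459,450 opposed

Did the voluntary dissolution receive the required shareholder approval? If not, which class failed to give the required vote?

Not approved — the B shares did not give the required vote.

A: a majority of 564674 is 282338; 282,338 required, 282,338 in favor — approved.
B: a majority of 1325137 is 662569; 662,569 required, 662,284 in favor — not approved.
C: 3/5 of 1323252 = 793951.20, rounded up to 793952; 793,952 required, 793,952 in favor — approved.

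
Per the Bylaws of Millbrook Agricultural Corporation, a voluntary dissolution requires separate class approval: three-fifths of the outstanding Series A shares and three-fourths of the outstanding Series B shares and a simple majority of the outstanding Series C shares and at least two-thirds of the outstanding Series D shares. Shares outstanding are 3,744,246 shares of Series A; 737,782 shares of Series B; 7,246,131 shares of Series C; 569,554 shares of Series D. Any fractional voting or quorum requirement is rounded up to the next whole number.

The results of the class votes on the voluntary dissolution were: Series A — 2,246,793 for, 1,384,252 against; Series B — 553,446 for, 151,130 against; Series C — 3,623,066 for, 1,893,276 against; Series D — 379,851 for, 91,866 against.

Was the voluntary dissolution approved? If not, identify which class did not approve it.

Approved — every class gave the required vote.

Series A: 3/5 of 3744246 = 2246547.60, rounded up to 2246548; 2,246,548 required, 2,246,793 in favor — approved.
Series B: 3/4 of 737782 = 553336.50, rounded up to 553337; 553,337 required, 553,446 in favor — approved.
Series C: a majority of 7246131 is 3623066; 3,623,066 required, 3,623,066 in favor — approved.
Series D: 2/3 of 569554 = 379702.67, rounded up to 379703; 379,703 required, 379,851 in favor — approved.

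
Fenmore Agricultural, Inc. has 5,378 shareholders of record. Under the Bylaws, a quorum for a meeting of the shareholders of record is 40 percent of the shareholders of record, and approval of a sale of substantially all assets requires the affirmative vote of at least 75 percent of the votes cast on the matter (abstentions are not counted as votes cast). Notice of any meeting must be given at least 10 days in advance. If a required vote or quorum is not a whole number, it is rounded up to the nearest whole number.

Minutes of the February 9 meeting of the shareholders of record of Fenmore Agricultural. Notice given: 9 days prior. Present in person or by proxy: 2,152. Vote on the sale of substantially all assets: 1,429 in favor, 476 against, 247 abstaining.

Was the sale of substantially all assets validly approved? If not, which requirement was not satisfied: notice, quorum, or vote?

Notice: 9 days given; 10 required. Not satisfied.
Quorum: 40% of 5,378 = 2,151.20, rounded up to 2,152; 2,152 present. Satisfied.
Vote: requires three-fourths of the votes cast (2,152 − 247 abstaining = 1,905); 3/4 of 1905 = 1428.75, rounded up to 1429, so 1,429 needed; 1,429 in favor. Satisfied.

Invalid — notice requirement not satisfied.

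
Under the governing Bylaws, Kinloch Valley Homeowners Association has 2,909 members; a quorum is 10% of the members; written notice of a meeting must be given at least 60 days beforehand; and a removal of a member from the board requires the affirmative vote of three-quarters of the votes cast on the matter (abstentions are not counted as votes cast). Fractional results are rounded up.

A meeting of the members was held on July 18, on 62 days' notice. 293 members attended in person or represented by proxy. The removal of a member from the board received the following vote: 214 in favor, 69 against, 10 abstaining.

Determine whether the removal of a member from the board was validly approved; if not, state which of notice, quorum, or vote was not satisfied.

Valid — all requirements satisfied.

Notice: 62 days given; 60 required. Satisfied.
Quorum: 10% of 2,909 = 290.90, rounded up to 291; 293 present. Satisfied.
Vote: requires three-fourths of the votes cast (293 − 10 abstaining = 283); 3/4 of 283 = 212.25, rounded up to 213, so 213 needed; 214 in favor. Satisfied.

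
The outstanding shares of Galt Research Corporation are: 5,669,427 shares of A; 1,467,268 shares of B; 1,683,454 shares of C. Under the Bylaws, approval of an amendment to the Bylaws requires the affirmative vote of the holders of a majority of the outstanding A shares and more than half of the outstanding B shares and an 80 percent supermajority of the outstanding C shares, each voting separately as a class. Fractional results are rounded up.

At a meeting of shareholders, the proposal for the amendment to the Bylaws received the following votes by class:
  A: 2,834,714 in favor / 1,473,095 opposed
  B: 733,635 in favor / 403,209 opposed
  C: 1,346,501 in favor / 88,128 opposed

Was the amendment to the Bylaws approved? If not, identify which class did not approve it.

Not approved — the C shares did not give the required vote.

A: a majority of 5669427 is 2834714; 2,834,714 required, 2,834,714 in favor — approved.
B: a majority of 1467268 is 733635; 733,635 required, 733,635 in favor — approved.
C: 4/5 of 1683454 = 1346763.20, rounded up to 1346764; 1,346,764 required, 1,346,501 in favor — not approved.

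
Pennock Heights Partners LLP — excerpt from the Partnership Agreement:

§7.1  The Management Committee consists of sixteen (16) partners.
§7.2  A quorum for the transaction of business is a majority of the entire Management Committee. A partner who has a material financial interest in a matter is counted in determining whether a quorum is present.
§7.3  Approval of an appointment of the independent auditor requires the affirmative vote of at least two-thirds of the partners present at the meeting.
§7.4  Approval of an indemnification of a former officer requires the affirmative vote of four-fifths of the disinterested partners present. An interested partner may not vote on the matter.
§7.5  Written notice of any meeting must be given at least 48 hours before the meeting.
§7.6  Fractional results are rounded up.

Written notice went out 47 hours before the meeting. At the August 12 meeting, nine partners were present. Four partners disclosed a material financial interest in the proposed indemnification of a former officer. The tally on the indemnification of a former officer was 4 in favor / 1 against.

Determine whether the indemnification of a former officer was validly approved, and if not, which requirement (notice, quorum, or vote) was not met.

Notice: 47 hours given; 48 required (47 < 48). Not satisfied.
Quorum: 9 present (interested partners count toward quorum); quorum is 9. Satisfied.
Vote: the indemnification of a former officer requires four-fifths of the disinterested partners present (9 − 4 = 5). 4/5 of 5 = 4, so 4 affirmative votes are needed; 4 voted in favor. Satisfied.

Invalid — notice requirement not satisfied.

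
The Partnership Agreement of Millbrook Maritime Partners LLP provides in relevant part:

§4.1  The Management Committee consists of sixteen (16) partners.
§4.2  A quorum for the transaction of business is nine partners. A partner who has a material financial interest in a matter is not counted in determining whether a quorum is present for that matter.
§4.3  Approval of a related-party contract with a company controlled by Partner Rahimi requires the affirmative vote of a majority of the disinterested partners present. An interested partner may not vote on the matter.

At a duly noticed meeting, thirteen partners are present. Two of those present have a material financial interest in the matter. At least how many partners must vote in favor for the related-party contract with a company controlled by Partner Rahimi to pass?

6

The related-party contract with a company controlled by Partner Rahimi requires a majority of the disinterested partners present (13 − 2 = 11).
A majority of 11 is 6.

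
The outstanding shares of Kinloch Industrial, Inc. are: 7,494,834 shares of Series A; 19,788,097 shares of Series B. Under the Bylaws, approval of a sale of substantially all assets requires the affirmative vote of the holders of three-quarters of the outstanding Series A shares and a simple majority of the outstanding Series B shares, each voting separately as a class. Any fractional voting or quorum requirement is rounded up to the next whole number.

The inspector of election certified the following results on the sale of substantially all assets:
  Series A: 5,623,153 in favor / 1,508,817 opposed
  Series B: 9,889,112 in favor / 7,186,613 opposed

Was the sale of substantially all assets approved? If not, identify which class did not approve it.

Series A: 3/4 of 7494834 = 5621125.50, rounded up to 5621126; 5,621,126 required, 5,623,153 in favor — approved.
Series B: a majority of 19788097 is 9894049; 9,894,049 required, 9,889,112 in favor — not approved.

Not approved — the Series B shares did not give the required vote.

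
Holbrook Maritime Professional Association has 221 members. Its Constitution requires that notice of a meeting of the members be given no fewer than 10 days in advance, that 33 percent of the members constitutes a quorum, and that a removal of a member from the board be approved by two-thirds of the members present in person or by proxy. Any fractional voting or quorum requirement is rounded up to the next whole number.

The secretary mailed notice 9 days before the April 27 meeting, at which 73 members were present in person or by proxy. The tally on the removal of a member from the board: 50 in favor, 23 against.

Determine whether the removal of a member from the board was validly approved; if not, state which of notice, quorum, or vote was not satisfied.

Notice: 9 days given; 10 required. Not satisfied.
Quorum: 33% of 221 = 72.93, rounded up to 73; 73 present. Satisfied.
Vote: requires two-thirds of those present (73); 2/3 of 73 = 48.67, rounded up to 49, so 49 needed; 50 in favor. Satisfied.

Invalid — notice requirement not satisfied.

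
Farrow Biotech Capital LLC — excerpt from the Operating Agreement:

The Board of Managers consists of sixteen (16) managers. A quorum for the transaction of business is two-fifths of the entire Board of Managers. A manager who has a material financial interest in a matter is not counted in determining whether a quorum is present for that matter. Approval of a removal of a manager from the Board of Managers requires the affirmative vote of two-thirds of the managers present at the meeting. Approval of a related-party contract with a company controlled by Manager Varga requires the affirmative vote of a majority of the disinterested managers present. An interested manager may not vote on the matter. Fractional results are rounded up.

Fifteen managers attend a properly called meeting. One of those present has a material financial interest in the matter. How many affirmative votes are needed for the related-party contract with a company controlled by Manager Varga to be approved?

8

The related-party contract with a company controlled by Manager Varga requires a majority of the disinterested managers present (15 − 1 = 14).
A majority of 14 is 8.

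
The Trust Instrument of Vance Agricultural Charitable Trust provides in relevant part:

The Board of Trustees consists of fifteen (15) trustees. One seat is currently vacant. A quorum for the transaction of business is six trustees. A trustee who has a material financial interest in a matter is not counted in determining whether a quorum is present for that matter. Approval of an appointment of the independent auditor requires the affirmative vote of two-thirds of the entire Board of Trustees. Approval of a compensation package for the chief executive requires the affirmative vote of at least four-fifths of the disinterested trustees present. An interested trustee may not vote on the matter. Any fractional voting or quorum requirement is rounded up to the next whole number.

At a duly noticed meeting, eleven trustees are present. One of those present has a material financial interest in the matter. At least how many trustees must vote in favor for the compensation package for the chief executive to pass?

The compensation package for the chief executive requires four-fifths of the disinterested trustees present (11 − 1 = 10).
4/5 of 10 = 8.

8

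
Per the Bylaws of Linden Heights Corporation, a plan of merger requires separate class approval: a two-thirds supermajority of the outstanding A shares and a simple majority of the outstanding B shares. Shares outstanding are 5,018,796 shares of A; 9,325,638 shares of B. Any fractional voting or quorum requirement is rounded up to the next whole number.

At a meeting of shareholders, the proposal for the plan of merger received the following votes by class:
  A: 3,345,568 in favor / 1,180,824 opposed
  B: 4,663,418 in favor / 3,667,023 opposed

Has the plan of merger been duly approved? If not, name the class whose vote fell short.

Not approved — the A shares did not give the required vote.

A: 2/3 of 5018796 = 3345864; 3,345,864 required, 3,345,568 in favor — not approved.
B: a majority of 9325638 is 4662820; 4,662,820 required, 4,663,418 in favor — approved.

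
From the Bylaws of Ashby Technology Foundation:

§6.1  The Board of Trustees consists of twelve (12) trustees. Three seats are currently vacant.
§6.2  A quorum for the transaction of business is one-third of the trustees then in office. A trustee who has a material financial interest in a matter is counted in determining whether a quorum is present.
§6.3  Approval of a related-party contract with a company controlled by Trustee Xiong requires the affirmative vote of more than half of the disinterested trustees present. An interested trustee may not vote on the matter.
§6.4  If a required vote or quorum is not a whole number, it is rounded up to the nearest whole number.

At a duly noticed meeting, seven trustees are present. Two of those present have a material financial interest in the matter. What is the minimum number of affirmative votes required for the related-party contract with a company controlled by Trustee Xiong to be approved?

3

The related-party contract with a company controlled by Trustee Xiong requires a majority of the disinterested trustees present (7 − 2 = 5).
A majority of 5 is 3.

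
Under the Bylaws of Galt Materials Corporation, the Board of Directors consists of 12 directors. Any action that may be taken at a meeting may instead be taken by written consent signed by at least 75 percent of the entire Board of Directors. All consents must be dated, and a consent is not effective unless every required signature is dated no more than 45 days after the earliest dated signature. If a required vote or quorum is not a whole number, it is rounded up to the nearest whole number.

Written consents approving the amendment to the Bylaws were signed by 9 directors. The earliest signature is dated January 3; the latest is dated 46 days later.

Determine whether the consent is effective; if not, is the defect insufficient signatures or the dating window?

Signatures required: at least 75 percent of 12 — 3/4 of 12 = 9, so 9 needed; 9 signed. Sufficient.
Dating window: the latest signature is 46 days after the earliest; the limit is 45 days. Outside the window.

Not effective — dating-window requirement not satisfied.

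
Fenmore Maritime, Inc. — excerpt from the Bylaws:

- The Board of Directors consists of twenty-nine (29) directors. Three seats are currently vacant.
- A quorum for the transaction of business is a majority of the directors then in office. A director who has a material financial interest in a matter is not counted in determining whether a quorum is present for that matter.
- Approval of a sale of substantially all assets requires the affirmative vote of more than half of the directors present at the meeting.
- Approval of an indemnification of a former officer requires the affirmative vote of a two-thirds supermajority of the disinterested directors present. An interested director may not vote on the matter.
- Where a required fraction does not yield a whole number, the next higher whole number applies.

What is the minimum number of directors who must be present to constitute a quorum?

A majority of 26 is 14.

14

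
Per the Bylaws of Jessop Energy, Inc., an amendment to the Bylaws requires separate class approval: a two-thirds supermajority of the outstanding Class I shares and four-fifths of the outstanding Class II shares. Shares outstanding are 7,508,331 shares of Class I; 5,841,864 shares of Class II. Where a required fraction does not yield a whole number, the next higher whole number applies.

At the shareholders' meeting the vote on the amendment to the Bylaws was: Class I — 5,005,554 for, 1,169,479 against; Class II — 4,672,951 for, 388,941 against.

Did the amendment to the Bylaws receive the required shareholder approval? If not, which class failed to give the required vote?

Class I: 2/3 of 7508331 = 5005554; 5,005,554 required, 5,005,554 in favor — approved.
Class II: 4/5 of 5841864 = 4673491.20, rounded up to 4673492; 4,673,492 required, 4,672,951 in favor — not approved.

Not approved — the Class II shares did not give the required vote.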